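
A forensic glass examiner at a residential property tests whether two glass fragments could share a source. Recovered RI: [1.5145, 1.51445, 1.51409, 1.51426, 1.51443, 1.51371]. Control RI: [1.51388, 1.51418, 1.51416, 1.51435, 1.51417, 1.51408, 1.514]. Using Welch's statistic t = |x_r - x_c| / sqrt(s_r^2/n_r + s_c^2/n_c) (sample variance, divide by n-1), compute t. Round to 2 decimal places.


Welch's t-criterion for glass RI comparison:
Recovered mean = sum / n_r = 9.08544 / 6 = 1.51424
Control mean = sum / n_c = 10.59882 / 7 = 1.5141171
Recovered sample variance s_r^2 = 9.032e-08
Control sample variance s_c^2 = 2.23571e-08
Welch SE (unpooled) = sqrt(s_r^2/n_r + s_c^2/n_c) = sqrt(1.50533e-08 + 3.19388e-09) = sqrt(1.82472e-08) = 0.000135082
|mean_r - mean_c| = 0.000122857
t = 0.000122857 / 0.000135082 = 0.91

0.91


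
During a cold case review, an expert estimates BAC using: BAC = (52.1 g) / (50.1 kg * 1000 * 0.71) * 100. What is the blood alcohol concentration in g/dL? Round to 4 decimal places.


Applying the Widmark formula:
BAC = (dose_g / (body_wt * 1000 * r)) * 100
Denominator = 50.1 * 1000 * 0.71 = 35571
BAC = (52.1 / 35571) * 100
BAC = 0.1465 g/dL

0.1465


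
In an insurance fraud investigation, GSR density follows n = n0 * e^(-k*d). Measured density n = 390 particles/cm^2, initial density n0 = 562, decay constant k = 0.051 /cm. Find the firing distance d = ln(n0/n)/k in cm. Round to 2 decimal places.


GSR distance calculation:
n0/n = 562 / 390 = 1.441026
ln(n0/n) = 0.365355
d = 0.365355 / 0.051 = 7.16 cm

7.16


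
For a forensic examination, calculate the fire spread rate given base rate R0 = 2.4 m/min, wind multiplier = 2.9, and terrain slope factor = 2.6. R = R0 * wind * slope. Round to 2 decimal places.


Fire spread rate calculation:
R = R0 * wind_factor * slope_factor
= 2.4 * 2.9 * 2.6
= 6.96 * 2.6
= 18.10 m/min

18.10


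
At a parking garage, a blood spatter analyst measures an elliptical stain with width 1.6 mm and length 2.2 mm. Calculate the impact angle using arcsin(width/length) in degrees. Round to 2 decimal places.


Blood spatter impact angle calculation:
width / length = 1.6 / 2.2 = 0.727273
angle = arcsin(0.727273)
angle = 46.66 degrees

46.66


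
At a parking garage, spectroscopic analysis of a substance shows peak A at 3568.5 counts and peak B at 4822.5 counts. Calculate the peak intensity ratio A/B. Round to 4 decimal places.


Spectral peak ratio:
Peak A = 3568.5 counts
Peak B = 4822.5 counts
Ratio = 3568.5 / 4822.5 = 0.7400

0.7400


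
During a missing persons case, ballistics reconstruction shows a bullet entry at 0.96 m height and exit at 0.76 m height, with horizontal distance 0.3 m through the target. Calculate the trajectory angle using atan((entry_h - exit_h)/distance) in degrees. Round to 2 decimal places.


Bullet trajectory angle:
Height difference = 0.96 - 0.76 = 0.2 m
angle = atan(0.2 / 0.3)
angle = atan(0.666667)
angle = 33.69 degrees

33.69


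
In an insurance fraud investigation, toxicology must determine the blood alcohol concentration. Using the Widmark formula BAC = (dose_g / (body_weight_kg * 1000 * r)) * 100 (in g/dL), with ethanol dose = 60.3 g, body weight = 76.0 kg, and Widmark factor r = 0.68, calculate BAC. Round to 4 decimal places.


Applying the Widmark formula:
BAC = (dose_g / (body_wt * 1000 * r)) * 100
Denominator = 76.0 * 1000 * 0.68 = 51680
BAC = (60.3 / 51680) * 100
BAC = 0.1167 g/dL

0.1167


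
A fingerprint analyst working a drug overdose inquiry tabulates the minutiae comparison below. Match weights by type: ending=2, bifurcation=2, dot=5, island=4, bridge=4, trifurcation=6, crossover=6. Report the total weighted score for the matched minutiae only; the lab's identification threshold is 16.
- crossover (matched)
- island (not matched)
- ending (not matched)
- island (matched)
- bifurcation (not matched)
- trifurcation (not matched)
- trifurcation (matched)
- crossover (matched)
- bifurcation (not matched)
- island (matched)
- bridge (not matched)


Weighted minutiae match score:
  crossover: matched, +6 (running total 6)
  island: not matched, +0
  ending: not matched, +0
  island: matched, +4 (running total 10)
  bifurcation: not matched, +0
  trifurcation: not matched, +0
  trifurcation: matched, +6 (running total 16)
  crossover: matched, +6 (running total 22)
  bifurcation: not matched, +0
  island: matched, +4 (running total 26)
  bridge: not matched, +0
Total score = 26
Threshold = 16; verdict = identification

26


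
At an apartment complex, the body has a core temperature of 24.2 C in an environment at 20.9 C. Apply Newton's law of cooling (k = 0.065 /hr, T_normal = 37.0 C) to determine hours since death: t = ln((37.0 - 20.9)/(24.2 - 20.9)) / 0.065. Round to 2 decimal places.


Using Newton's law of cooling:
t = ln((T_normal - T_ambient) / (T_body - T_ambient)) / k
T_normal - T_ambient = 16.1
T_body - T_ambient = 3.3
Ratio = 4.878788
ln(ratio) = 1.584897
t = 1.584897 / 0.065 = 24.38 hours

24.38


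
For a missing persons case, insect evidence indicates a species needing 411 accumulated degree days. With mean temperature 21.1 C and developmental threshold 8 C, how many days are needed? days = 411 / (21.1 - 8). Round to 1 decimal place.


Insect development time:
Effective temperature = avg_temp - T_base = 21.1 - 8 = 13.1 C
Days = ADD / effective_temp = 411 / 13.1 = 31.4 days

31.4


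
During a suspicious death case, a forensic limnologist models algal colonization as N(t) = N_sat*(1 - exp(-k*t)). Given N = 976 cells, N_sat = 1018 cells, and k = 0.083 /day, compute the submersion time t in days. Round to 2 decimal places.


PMSI from diatom colonization curve:
N / N_sat = 976 / 1018 = 0.958743
1 - N/N_sat = 0.041257
ln(1 - N/N_sat) = -3.187934
t = -ln(1 - N/N_sat) / k = -(-3.187934) / 0.083 = 38.41 days

38.41


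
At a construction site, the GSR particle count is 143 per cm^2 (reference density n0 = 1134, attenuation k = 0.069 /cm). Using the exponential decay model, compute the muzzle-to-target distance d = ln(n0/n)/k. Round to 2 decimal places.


GSR distance calculation:
n0/n = 1134 / 143 = 7.93007
ln(n0/n) = 2.070662
d = 2.070662 / 0.069 = 30.01 cm

30.01


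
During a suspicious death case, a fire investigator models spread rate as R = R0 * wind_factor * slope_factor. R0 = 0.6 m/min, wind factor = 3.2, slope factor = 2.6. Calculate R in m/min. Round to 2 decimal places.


Fire spread rate calculation:
R = R0 * wind_factor * slope_factor
= 0.6 * 3.2 * 2.6
= 1.92 * 2.6
= 4.99 m/min

4.99


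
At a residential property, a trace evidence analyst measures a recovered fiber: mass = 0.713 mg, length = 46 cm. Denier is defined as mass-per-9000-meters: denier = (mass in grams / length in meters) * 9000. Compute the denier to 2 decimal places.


Denier calculation:
Mass in grams = 0.713 mg / 1000 = 0.000713 g
Length in meters = 46 cm / 100 = 0.46 m
Linear density = mass / length = 0.000713 / 0.46 = 0.00155 g/m
Denier = (g/m) * 9000 = 0.00155 * 9000 = 13.95

13.95


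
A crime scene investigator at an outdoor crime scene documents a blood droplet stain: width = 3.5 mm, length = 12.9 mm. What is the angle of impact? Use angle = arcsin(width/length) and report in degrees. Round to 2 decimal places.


Blood spatter impact angle calculation:
width / length = 3.5 / 12.9 = 0.271318
angle = arcsin(0.271318)
angle = 15.74 degrees

15.74


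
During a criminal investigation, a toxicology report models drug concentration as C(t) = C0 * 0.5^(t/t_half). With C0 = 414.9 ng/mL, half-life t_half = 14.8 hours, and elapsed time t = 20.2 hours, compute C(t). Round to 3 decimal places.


Drug concentration decay:
Number of half-lives = t / t_half = 20.2 / 14.8 = 1.364865
Decay factor = 0.5^1.364865 = 0.38827077
C(t) = 414.9 * 0.38827077 = 161.094 ng/mL

161.094


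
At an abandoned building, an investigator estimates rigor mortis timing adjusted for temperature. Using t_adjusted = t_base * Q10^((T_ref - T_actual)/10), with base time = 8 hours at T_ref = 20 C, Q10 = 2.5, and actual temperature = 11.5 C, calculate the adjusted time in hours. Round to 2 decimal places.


Rigor mortis time adjustment:
Exponent = (T_ref - T_actual) / 10 = (20 - 11.5) / 10 = 0.85
Q10 factor = 2.5^0.85 = 2.17896
t_adjusted = 8 * 2.17896 = 17.43 hours

17.43


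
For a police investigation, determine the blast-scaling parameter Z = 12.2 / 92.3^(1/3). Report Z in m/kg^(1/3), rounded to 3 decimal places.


Scaled distance calculation:
W^(1/3) = 92.3^(1/3) = 4.519259
Z = R / W^(1/3) = 12.2 / 4.519259
Z = 2.700 m/kg^(1/3)

2.700


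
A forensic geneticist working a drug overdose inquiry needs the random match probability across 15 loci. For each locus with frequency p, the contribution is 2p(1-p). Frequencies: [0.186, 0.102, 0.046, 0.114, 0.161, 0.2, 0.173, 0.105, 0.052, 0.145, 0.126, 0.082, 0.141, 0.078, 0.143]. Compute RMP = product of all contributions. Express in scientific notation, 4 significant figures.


Computing RMP for 15 loci:
Locus 1: 2 * 0.186 * 0.814 = 0.302808
Locus 2: 2 * 0.102 * 0.898 = 0.183192
Locus 3: 2 * 0.046 * 0.954 = 0.087768
Locus 4: 2 * 0.114 * 0.886 = 0.202008
Locus 5: 2 * 0.161 * 0.839 = 0.270158
Locus 6: 2 * 0.2 * 0.8 = 0.32
Locus 7: 2 * 0.173 * 0.827 = 0.286142
Locus 8: 2 * 0.105 * 0.895 = 0.18795
Locus 9: 2 * 0.052 * 0.948 = 0.098592
Locus 10: 2 * 0.145 * 0.855 = 0.24795
Locus 11: 2 * 0.126 * 0.874 = 0.220248
Locus 12: 2 * 0.082 * 0.918 = 0.150552
Locus 13: 2 * 0.141 * 0.859 = 0.242238
Locus 14: 2 * 0.078 * 0.922 = 0.143832
Locus 15: 2 * 0.143 * 0.857 = 0.245102
RMP = 3.165e-11

3.165e-11


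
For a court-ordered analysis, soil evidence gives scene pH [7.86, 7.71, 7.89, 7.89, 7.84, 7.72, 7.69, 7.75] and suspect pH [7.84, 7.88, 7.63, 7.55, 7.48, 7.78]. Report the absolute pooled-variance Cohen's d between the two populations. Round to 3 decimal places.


Pooled-variance Cohen's d for soil pH comparison:
Scene mean = 62.35 / 8 = 7.79375
Suspect mean = 46.16 / 6 = 7.693333
Scene sample variance s_s^2 = 0.00717
Suspect sample variance s_c^2 = 0.026787
Pooled variance = ((n_s-1)*s_s^2 + (n_c-1)*s_c^2) / (n_s + n_c - 2) = 0.015343
Pooled SD = sqrt(0.015343) = 0.123867
Mean difference = 0.100417
|d| = |0.100417| / 0.123867 = 0.811

0.811


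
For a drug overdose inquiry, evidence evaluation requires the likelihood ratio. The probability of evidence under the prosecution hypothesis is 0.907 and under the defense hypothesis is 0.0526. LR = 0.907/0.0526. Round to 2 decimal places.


Likelihood ratio calculation:
LR = P(E|Hp) / P(E|Hd)
LR = 0.907 / 0.0526
LR = 17.24

17.24


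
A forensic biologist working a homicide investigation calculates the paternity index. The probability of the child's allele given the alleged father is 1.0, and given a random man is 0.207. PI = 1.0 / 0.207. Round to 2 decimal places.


Paternity Index calculation:
PI = P(allele|father) / P(allele|random)
PI = 1.0 / 0.207
PI = 4.83

4.83


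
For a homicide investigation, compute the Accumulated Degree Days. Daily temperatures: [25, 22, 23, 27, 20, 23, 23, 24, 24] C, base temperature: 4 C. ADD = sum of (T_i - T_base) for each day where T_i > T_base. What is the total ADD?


Computing ADD day by day:
Day 1: max(0, 25 - 4) = 21
Day 2: max(0, 22 - 4) = 18
Day 3: max(0, 23 - 4) = 19
Day 4: max(0, 27 - 4) = 23
Day 5: max(0, 20 - 4) = 16
Day 6: max(0, 23 - 4) = 19
Day 7: max(0, 23 - 4) = 19
Day 8: max(0, 24 - 4) = 20
Day 9: max(0, 24 - 4) = 20
Total ADD = 175

175


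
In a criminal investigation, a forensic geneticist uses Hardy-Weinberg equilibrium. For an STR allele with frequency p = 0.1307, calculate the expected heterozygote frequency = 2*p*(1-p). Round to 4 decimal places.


Hardy-Weinberg heterozygote frequency:
q = 1 - p = 1 - 0.1307 = 0.8693
2pq = 2 * 0.1307 * 0.8693 = 0.2272

0.2272


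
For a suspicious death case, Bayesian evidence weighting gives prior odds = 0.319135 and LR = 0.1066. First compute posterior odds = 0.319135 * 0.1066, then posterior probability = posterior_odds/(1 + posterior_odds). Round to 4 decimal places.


Bayesian evidence evaluation:
Posterior odds = prior_odds * LR = 0.319135 * 0.1066 = 0.03401979
Posterior probability = posterior_odds / (1 + posterior_odds)
= 0.03401979 / (1 + 0.03401979)
= 0.03401979 / 1.03401979
= 0.0329

0.0329


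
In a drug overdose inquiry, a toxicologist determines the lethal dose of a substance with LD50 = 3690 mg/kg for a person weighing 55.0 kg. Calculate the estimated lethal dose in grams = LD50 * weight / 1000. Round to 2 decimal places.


Lethal dose calculation:
Lethal dose = LD50 * body_weight / 1000
= 3690 * 55.0 / 1000
= 202950 / 1000
= 202.95 g

202.95


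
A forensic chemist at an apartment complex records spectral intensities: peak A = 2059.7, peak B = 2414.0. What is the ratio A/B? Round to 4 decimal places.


Spectral peak ratio:
Peak A = 2059.7 counts
Peak B = 2414.0 counts
Ratio = 2059.7 / 2414.0 = 0.8532

0.8532


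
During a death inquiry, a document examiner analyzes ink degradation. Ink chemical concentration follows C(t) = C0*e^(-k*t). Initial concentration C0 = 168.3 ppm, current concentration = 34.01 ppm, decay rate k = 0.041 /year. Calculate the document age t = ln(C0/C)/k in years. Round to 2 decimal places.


Document age estimation:
C0/C = 168.3 / 34.01 = 4.948545
ln(C0/C) = 1.599094
t = 1.599094 / 0.041 = 39.00 years

39.00


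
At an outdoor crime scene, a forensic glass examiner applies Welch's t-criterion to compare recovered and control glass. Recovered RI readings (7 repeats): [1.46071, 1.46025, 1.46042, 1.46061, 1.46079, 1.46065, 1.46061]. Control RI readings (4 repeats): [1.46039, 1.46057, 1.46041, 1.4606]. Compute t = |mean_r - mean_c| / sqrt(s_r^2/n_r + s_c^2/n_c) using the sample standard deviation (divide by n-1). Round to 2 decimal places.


Welch's t-criterion for glass RI comparison:
Recovered mean = sum / n_r = 10.22404 / 7 = 1.4605771
Control mean = sum / n_c = 5.84197 / 4 = 1.4604925
Recovered sample variance s_r^2 = 3.36905e-08
Control sample variance s_c^2 = 1.1625e-08
Welch SE (unpooled) = sqrt(s_r^2/n_r + s_c^2/n_c) = sqrt(4.81293e-09 + 2.90625e-09) = sqrt(7.71918e-09) = 8.78589e-05
|mean_r - mean_c| = 8.46429e-05
t = 8.46429e-05 / 8.78589e-05 = 0.96

0.96


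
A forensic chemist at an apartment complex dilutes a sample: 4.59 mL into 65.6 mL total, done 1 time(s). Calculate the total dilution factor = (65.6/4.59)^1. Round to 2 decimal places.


Dilution factor calculation:
Single dilution = V_total / V_sample = 65.6 / 4.59 ≈ 14.291939
Number of dilutions = 1
Total DF = (65.6 / 4.59)^1 (full precision, rounded at the end) = 14.29

14.29


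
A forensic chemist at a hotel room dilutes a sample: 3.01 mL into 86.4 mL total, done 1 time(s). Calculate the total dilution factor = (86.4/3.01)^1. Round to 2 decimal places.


Dilution factor calculation:
Single dilution = V_total / V_sample = 86.4 / 3.01 ≈ 28.704319
Number of dilutions = 1
Total DF = (86.4 / 3.01)^1 (full precision, rounded at the end) = 28.70

28.70


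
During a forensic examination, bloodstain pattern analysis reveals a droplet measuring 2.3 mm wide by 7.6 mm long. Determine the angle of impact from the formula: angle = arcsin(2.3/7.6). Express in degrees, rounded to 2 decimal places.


Blood spatter impact angle calculation:
width / length = 2.3 / 7.6 = 0.302632
angle = arcsin(0.302632)
angle = 17.62 degrees

17.62


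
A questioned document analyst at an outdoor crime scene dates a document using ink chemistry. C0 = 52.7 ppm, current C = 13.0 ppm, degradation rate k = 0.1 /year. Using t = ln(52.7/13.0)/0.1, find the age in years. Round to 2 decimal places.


Document age estimation:
C0/C = 52.7 / 13.0 = 4.053846
ln(C0/C) = 1.399666
t = 1.399666 / 0.1 = 14.00 years

14.00


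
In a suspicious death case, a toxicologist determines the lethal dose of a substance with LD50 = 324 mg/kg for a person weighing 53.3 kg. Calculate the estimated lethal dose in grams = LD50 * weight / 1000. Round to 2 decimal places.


Lethal dose calculation:
Lethal dose = LD50 * body_weight / 1000
= 324 * 53.3 / 1000
= 17269.2 / 1000
= 17.27 g

17.27


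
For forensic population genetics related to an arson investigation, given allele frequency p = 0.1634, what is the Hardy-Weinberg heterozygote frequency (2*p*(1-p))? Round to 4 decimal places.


Hardy-Weinberg heterozygote frequency:
q = 1 - p = 1 - 0.1634 = 0.8366
2pq = 2 * 0.1634 * 0.8366 = 0.2734

0.2734


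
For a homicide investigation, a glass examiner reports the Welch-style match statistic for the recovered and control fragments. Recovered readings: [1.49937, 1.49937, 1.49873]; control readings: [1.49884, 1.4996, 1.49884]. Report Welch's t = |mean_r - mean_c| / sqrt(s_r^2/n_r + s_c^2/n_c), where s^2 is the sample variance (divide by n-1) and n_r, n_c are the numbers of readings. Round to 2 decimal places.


Welch's t-criterion for glass RI comparison:
Recovered mean = sum / n_r = 4.49747 / 3 = 1.4991567
Control mean = sum / n_c = 4.49728 / 3 = 1.4990933
Recovered sample variance s_r^2 = 1.36533e-07
Control sample variance s_c^2 = 1.92533e-07
Welch SE (unpooled) = sqrt(s_r^2/n_r + s_c^2/n_c) = sqrt(4.55111e-08 + 6.41778e-08) = sqrt(1.09689e-07) = 0.000331193
|mean_r - mean_c| = 6.33333e-05
t = 6.33333e-05 / 0.000331193 = 0.19

0.19


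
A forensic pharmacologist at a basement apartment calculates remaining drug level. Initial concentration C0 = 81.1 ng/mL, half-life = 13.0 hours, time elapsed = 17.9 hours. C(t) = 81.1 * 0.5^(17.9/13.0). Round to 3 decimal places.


Drug concentration decay:
Number of half-lives = t / t_half = 17.9 / 13.0 = 1.376923
Decay factor = 0.5^1.376923 = 0.38503914
C(t) = 81.1 * 0.38503914 = 31.227 ng/mL

31.227


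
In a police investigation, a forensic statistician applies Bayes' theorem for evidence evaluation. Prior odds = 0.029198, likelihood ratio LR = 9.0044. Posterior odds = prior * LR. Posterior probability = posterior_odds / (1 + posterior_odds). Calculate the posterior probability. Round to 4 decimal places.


Bayesian evidence evaluation:
Posterior odds = prior_odds * LR = 0.029198 * 9.0044 = 0.2629105
Posterior probability = posterior_odds / (1 + posterior_odds)
= 0.2629105 / (1 + 0.2629105)
= 0.2629105 / 1.2629105
= 0.2082

0.2082


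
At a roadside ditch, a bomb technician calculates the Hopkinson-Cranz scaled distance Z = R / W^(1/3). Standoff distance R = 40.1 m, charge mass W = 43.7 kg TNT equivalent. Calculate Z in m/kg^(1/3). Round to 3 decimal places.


Scaled distance calculation:
W^(1/3) = 43.7^(1/3) = 3.522307
Z = R / W^(1/3) = 40.1 / 3.522307
Z = 11.385 m/kg^(1/3)

11.385


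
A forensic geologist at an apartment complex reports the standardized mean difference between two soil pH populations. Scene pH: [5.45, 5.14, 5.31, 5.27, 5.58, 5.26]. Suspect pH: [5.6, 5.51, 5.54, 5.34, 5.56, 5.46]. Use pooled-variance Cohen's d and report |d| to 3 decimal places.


Pooled-variance Cohen's d for soil pH comparison:
Scene mean = 32.01 / 6 = 5.335
Suspect mean = 33.01 / 6 = 5.501667
Scene sample variance s_s^2 = 0.02435
Suspect sample variance s_c^2 = 0.008497
Pooled variance = ((n_s-1)*s_s^2 + (n_c-1)*s_c^2) / (n_s + n_c - 2) = 0.016423
Pooled SD = sqrt(0.016423) = 0.128152
Mean difference = -0.166667
|d| = |-0.166667| / 0.128152 = 1.301

1.301


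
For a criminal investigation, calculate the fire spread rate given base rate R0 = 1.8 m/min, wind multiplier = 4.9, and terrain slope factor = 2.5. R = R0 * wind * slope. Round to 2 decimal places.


Fire spread rate calculation:
R = R0 * wind_factor * slope_factor
= 1.8 * 4.9 * 2.5
= 8.82 * 2.5
= 22.05 m/min

22.05


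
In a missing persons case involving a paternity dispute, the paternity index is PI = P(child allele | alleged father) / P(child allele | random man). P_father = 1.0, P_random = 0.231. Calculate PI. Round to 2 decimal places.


Paternity Index calculation:
PI = P(allele|father) / P(allele|random)
PI = 1.0 / 0.231
PI = 4.33

4.33


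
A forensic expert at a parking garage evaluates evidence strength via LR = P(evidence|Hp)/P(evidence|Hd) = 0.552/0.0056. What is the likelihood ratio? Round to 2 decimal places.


Likelihood ratio calculation:
LR = P(E|Hp) / P(E|Hd)
LR = 0.552 / 0.0056
LR = 98.57

98.57


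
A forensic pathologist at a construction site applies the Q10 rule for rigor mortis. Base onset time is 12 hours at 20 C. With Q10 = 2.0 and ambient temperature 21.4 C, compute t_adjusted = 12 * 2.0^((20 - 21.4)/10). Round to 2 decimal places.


Rigor mortis time adjustment:
Exponent = (T_ref - T_actual) / 10 = (20 - 21.4) / 10 = -0.14
Q10 factor = 2.0^-0.14 = 0.90752
t_adjusted = 12 * 0.90752 = 10.89 hours

10.89


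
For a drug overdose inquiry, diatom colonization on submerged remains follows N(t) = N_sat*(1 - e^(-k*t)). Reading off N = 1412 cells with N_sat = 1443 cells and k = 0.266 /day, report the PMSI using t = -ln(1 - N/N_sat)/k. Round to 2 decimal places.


PMSI from diatom colonization curve:
N / N_sat = 1412 / 1443 = 0.978517
1 - N/N_sat = 0.021483
ln(1 - N/N_sat) = -3.840493
t = -ln(1 - N/N_sat) / k = -(-3.840493) / 0.266 = 14.44 days

14.44


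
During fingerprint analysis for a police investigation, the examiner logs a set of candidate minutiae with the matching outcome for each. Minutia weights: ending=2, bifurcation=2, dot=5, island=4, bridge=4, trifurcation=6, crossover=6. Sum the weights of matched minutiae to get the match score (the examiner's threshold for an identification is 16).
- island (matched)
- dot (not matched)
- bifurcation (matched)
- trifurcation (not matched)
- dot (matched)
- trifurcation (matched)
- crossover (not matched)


Weighted minutiae match score:
  island: matched, +4 (running total 4)
  dot: not matched, +0
  bifurcation: matched, +2 (running total 6)
  trifurcation: not matched, +0
  dot: matched, +5 (running total 11)
  trifurcation: matched, +6 (running total 17)
  crossover: not matched, +0
Total score = 17
Threshold = 16; verdict = identification

17


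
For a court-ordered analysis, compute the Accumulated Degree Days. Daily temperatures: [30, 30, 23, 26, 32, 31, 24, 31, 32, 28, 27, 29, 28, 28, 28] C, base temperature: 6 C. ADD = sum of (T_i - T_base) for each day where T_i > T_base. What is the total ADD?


Computing ADD day by day:
Day 1: max(0, 30 - 6) = 24
Day 2: max(0, 30 - 6) = 24
Day 3: max(0, 23 - 6) = 17
Day 4: max(0, 26 - 6) = 20
Day 5: max(0, 32 - 6) = 26
Day 6: max(0, 31 - 6) = 25
Day 7: max(0, 24 - 6) = 18
Day 8: max(0, 31 - 6) = 25
Day 9: max(0, 32 - 6) = 26
Day 10: max(0, 28 - 6) = 22
Day 11: max(0, 27 - 6) = 21
Day 12: max(0, 29 - 6) = 23
Day 13: max(0, 28 - 6) = 22
Day 14: max(0, 28 - 6) = 22
Day 15: max(0, 28 - 6) = 22
Total ADD = 337

337


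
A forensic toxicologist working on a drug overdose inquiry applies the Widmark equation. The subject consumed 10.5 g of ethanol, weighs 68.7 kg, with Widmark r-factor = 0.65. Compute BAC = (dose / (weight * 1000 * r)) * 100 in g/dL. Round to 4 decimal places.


Applying the Widmark formula:
BAC = (dose_g / (body_wt * 1000 * r)) * 100
Denominator = 68.7 * 1000 * 0.65 = 44655
BAC = (10.5 / 44655) * 100
BAC = 0.0235 g/dL

0.0235


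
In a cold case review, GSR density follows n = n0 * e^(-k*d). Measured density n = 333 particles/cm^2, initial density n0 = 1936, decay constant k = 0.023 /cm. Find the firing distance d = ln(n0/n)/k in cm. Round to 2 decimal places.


GSR distance calculation:
n0/n = 1936 / 333 = 5.813814
ln(n0/n) = 1.760237
d = 1.760237 / 0.023 = 76.53 cm

76.53


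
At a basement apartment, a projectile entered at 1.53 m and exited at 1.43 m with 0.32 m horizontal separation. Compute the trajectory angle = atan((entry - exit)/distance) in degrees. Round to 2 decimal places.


Bullet trajectory angle:
Height difference = 1.53 - 1.43 = 0.1 m
angle = atan(0.1 / 0.32)
angle = atan(0.3125)
angle = 17.35 degrees

17.35


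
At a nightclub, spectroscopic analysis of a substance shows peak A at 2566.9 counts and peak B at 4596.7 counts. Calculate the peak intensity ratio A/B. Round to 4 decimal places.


Spectral peak ratio:
Peak A = 2566.9 counts
Peak B = 4596.7 counts
Ratio = 2566.9 / 4596.7 = 0.5584

0.5584


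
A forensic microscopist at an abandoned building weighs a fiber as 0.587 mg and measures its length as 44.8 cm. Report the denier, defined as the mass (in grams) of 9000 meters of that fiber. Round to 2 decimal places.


Denier calculation:
Mass in grams = 0.587 mg / 1000 = 0.000587 g
Length in meters = 44.8 cm / 100 = 0.448 m
Linear density = mass / length = 0.000587 / 0.448 = 0.00131027 g/m
Denier = (g/m) * 9000 = 0.00131027 * 9000 = 11.79

11.79


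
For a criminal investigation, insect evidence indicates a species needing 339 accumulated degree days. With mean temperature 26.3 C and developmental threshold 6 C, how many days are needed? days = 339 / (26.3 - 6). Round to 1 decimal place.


Insect development time:
Effective temperature = avg_temp - T_base = 26.3 - 6 = 20.3 C
Days = ADD / effective_temp = 339 / 20.3 = 16.7 days

16.7


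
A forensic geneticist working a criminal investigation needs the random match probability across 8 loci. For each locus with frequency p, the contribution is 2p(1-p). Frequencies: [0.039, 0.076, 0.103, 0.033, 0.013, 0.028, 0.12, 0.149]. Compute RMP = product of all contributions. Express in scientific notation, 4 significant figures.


Computing RMP for 8 loci:
Locus 1: 2 * 0.039 * 0.961 = 0.074958
Locus 2: 2 * 0.076 * 0.924 = 0.140448
Locus 3: 2 * 0.103 * 0.897 = 0.184782
Locus 4: 2 * 0.033 * 0.967 = 0.063822
Locus 5: 2 * 0.013 * 0.987 = 0.025662
Locus 6: 2 * 0.028 * 0.972 = 0.054432
Locus 7: 2 * 0.12 * 0.88 = 0.2112
Locus 8: 2 * 0.149 * 0.851 = 0.253598
RMP = 9.289e-09

9.289e-09


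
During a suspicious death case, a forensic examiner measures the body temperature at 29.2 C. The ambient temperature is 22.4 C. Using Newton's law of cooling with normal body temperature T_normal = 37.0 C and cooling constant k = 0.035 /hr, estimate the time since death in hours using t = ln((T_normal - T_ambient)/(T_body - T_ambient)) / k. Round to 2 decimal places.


Using Newton's law of cooling:
t = ln((T_normal - T_ambient) / (T_body - T_ambient)) / k
T_normal - T_ambient = 14.6
T_body - T_ambient = 6.8
Ratio = 2.147059
ln(ratio) = 0.764099
t = 0.764099 / 0.035 = 21.83 hours

21.83


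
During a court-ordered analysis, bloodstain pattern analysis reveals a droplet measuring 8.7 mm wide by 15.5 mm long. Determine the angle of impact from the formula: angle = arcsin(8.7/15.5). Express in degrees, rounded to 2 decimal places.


Blood spatter impact angle calculation:
width / length = 8.7 / 15.5 = 0.56129
angle = arcsin(0.56129)
angle = 34.15 degrees

34.15


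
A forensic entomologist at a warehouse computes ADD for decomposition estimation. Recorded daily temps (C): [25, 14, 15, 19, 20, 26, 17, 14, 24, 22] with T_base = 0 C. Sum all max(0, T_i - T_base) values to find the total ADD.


Computing ADD day by day:
Day 1: max(0, 25 - 0) = 25
Day 2: max(0, 14 - 0) = 14
Day 3: max(0, 15 - 0) = 15
Day 4: max(0, 19 - 0) = 19
Day 5: max(0, 20 - 0) = 20
Day 6: max(0, 26 - 0) = 26
Day 7: max(0, 17 - 0) = 17
Day 8: max(0, 14 - 0) = 14
Day 9: max(0, 24 - 0) = 24
Day 10: max(0, 22 - 0) = 22
Total ADD = 196

196


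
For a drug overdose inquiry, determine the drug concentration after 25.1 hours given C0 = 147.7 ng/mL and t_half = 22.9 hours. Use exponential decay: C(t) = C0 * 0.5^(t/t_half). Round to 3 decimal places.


Drug concentration decay:
Number of half-lives = t / t_half = 25.1 / 22.9 = 1.09607
Decay factor = 0.5^1.09607 = 0.46778905
C(t) = 147.7 * 0.46778905 = 69.092 ng/mL

69.092


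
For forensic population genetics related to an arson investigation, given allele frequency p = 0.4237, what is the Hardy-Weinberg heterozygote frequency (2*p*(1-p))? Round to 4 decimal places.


Hardy-Weinberg heterozygote frequency:
q = 1 - p = 1 - 0.4237 = 0.5763
2pq = 2 * 0.4237 * 0.5763 = 0.4884

0.4884


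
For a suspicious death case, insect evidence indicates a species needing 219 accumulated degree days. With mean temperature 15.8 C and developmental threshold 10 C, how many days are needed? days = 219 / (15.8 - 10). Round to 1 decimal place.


Insect development time:
Effective temperature = avg_temp - T_base = 15.8 - 10 = 5.8 C
Days = ADD / effective_temp = 219 / 5.8 = 37.8 days

37.8


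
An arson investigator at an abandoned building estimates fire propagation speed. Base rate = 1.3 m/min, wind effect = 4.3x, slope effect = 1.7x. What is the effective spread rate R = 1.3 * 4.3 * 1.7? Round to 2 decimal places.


Fire spread rate calculation:
R = R0 * wind_factor * slope_factor
= 1.3 * 4.3 * 1.7
= 5.59 * 1.7
= 9.50 m/min

9.50


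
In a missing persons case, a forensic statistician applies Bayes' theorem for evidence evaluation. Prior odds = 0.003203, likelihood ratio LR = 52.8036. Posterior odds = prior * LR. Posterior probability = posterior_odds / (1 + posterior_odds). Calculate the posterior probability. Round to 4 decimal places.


Bayesian evidence evaluation:
Posterior odds = prior_odds * LR = 0.003203 * 52.8036 = 0.1691299
Posterior probability = posterior_odds / (1 + posterior_odds)
= 0.1691299 / (1 + 0.1691299)
= 0.1691299 / 1.1691299
= 0.1447

0.1447


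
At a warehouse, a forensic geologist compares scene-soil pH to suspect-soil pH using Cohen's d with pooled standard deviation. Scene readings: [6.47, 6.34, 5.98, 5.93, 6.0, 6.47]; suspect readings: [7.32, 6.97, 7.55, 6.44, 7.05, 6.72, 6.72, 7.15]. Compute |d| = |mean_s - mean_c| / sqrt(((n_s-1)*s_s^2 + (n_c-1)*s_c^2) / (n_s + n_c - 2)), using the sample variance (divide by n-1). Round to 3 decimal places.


Pooled-variance Cohen's d for soil pH comparison:
Scene mean = 37.19 / 6 = 6.198333
Suspect mean = 55.92 / 8 = 6.99
Scene sample variance s_s^2 = 0.065337
Suspect sample variance s_c^2 = 0.128629
Pooled variance = ((n_s-1)*s_s^2 + (n_c-1)*s_c^2) / (n_s + n_c - 2) = 0.102257
Pooled SD = sqrt(0.102257) = 0.319776
Mean difference = -0.791667
|d| = |-0.791667| / 0.319776 = 2.476

2.476


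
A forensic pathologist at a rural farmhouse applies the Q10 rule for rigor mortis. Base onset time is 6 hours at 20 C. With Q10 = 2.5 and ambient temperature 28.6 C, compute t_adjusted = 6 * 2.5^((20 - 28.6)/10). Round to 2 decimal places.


Rigor mortis time adjustment:
Exponent = (T_ref - T_actual) / 10 = (20 - 28.6) / 10 = -0.86
Q10 factor = 2.5^-0.86 = 0.45475
t_adjusted = 6 * 0.45475 = 2.73 hours

2.73


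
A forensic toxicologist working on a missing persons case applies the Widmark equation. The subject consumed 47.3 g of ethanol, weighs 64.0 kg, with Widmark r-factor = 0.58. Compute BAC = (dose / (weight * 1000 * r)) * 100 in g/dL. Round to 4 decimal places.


Applying the Widmark formula:
BAC = (dose_g / (body_wt * 1000 * r)) * 100
Denominator = 64.0 * 1000 * 0.58 = 37120
BAC = (47.3 / 37120) * 100
BAC = 0.1274 g/dL

0.1274


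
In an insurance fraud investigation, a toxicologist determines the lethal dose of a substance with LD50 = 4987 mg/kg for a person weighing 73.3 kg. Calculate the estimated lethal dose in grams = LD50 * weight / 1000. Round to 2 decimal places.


Lethal dose calculation:
Lethal dose = LD50 * body_weight / 1000
= 4987 * 73.3 / 1000
= 365547.1 / 1000
= 365.55 g

365.55


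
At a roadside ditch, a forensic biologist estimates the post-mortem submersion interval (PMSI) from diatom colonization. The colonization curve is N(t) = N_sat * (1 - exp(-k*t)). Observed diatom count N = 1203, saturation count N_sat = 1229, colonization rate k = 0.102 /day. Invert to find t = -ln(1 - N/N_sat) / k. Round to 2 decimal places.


PMSI from diatom colonization curve:
N / N_sat = 1203 / 1229 = 0.978845
1 - N/N_sat = 0.021155
ln(1 - N/N_sat) = -3.855879
t = -ln(1 - N/N_sat) / k = -(-3.855879) / 0.102 = 37.80 days

37.80


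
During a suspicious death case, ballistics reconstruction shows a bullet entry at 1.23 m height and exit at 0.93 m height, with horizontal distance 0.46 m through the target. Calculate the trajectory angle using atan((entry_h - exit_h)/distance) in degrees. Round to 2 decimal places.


Bullet trajectory angle:
Height difference = 1.23 - 0.93 = 0.3 m
angle = atan(0.3 / 0.46)
angle = atan(0.652174)
angle = 33.11 degrees

33.11


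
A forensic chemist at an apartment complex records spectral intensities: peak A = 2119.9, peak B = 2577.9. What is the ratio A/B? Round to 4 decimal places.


Spectral peak ratio:
Peak A = 2119.9 counts
Peak B = 2577.9 counts
Ratio = 2119.9 / 2577.9 = 0.8223

0.8223


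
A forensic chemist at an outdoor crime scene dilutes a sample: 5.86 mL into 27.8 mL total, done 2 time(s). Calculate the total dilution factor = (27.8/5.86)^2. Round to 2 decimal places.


Dilution factor calculation:
Single dilution = V_total / V_sample = 27.8 / 5.86 ≈ 4.744027
Number of dilutions = 2
Total DF = (27.8 / 5.86)^2 (full precision, rounded at the end) = 22.51

22.51


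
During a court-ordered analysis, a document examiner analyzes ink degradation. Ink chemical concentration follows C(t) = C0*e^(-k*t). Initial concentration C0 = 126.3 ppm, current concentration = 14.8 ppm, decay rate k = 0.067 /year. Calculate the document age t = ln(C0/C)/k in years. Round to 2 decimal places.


Document age estimation:
C0/C = 126.3 / 14.8 = 8.533784
ln(C0/C) = 2.144033
t = 2.144033 / 0.067 = 32.00 years

32.00


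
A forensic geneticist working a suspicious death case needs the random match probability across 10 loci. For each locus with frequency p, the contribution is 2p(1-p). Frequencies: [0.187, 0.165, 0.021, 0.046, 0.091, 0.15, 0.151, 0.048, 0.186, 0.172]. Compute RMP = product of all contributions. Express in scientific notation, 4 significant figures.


Computing RMP for 10 loci:
Locus 1: 2 * 0.187 * 0.813 = 0.304062
Locus 2: 2 * 0.165 * 0.835 = 0.27555
Locus 3: 2 * 0.021 * 0.979 = 0.041118
Locus 4: 2 * 0.046 * 0.954 = 0.087768
Locus 5: 2 * 0.091 * 0.909 = 0.165438
Locus 6: 2 * 0.15 * 0.85 = 0.255
Locus 7: 2 * 0.151 * 0.849 = 0.256398
Locus 8: 2 * 0.048 * 0.952 = 0.091392
Locus 9: 2 * 0.186 * 0.814 = 0.302808
Locus 10: 2 * 0.172 * 0.828 = 0.284832
RMP = 2.578e-08

2.578e-08


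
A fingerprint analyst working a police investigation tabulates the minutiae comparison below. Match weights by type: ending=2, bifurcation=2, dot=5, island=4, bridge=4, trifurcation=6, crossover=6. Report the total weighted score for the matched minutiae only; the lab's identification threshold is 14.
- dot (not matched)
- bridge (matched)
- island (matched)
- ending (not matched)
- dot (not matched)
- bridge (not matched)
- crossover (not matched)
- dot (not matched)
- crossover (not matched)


Weighted minutiae match score:
  dot: not matched, +0
  bridge: matched, +4 (running total 4)
  island: matched, +4 (running total 8)
  ending: not matched, +0
  dot: not matched, +0
  bridge: not matched, +0
  crossover: not matched, +0
  dot: not matched, +0
  crossover: not matched, +0
Total score = 8
Threshold = 14; verdict = inconclusive

8


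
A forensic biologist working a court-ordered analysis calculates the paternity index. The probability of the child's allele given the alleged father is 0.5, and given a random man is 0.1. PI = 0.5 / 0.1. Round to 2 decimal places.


Paternity Index calculation:
PI = P(allele|father) / P(allele|random)
PI = 0.5 / 0.1
PI = 5.00

5.00


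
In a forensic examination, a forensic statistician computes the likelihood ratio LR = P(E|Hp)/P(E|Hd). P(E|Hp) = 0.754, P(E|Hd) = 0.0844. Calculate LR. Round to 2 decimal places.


Likelihood ratio calculation:
LR = P(E|Hp) / P(E|Hd)
LR = 0.754 / 0.0844
LR = 8.93

8.93


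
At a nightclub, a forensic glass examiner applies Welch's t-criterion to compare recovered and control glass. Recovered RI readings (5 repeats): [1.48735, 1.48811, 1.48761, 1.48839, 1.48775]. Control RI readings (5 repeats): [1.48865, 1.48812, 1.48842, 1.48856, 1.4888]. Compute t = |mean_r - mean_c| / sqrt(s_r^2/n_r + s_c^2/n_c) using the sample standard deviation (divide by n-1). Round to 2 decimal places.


Welch's t-criterion for glass RI comparison:
Recovered mean = sum / n_r = 7.43921 / 5 = 1.487842
Control mean = sum / n_c = 7.44255 / 5 = 1.48851
Recovered sample variance s_r^2 = 1.6912e-07
Control sample variance s_c^2 = 6.66e-08
Welch SE (unpooled) = sqrt(s_r^2/n_r + s_c^2/n_c) = sqrt(3.3824e-08 + 1.332e-08) = sqrt(4.7144e-08) = 0.000217127
|mean_r - mean_c| = 0.000668
t = 0.000668 / 0.000217127 = 3.08

3.08


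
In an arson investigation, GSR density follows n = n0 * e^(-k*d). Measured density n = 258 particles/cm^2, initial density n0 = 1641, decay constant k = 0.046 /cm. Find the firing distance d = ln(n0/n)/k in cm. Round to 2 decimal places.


GSR distance calculation:
n0/n = 1641 / 258 = 6.360465
ln(n0/n) = 1.850101
d = 1.850101 / 0.046 = 40.22 cm

40.22


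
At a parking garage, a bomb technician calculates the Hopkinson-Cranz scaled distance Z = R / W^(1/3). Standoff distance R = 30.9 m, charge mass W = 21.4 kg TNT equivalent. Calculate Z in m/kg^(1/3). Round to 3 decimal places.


Scaled distance calculation:
W^(1/3) = 21.4^(1/3) = 2.776331
Z = R / W^(1/3) = 30.9 / 2.776331
Z = 11.130 m/kg^(1/3)

11.130


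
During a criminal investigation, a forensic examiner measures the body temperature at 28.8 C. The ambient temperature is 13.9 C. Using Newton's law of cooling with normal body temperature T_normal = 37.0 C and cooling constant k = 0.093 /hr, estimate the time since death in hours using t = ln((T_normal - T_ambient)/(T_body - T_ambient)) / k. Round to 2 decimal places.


Using Newton's law of cooling:
t = ln((T_normal - T_ambient) / (T_body - T_ambient)) / k
T_normal - T_ambient = 23.1
T_body - T_ambient = 14.9
Ratio = 1.550336
ln(ratio) = 0.438472
t = 0.438472 / 0.093 = 4.71 hours

4.71


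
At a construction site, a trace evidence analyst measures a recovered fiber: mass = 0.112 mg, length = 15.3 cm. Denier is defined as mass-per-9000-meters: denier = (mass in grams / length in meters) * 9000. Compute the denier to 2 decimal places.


Denier calculation:
Mass in grams = 0.112 mg / 1000 = 0.000112 g
Length in meters = 15.3 cm / 100 = 0.153 m
Linear density = mass / length = 0.000112 / 0.153 = 0.00073203 g/m
Denier = (g/m) * 9000 = 0.00073203 * 9000 = 6.59

6.59


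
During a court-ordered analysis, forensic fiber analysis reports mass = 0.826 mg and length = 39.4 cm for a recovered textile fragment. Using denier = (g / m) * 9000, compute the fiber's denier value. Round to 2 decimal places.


Denier calculation:
Mass in grams = 0.826 mg / 1000 = 0.000826 g
Length in meters = 39.4 cm / 100 = 0.394 m
Linear density = mass / length = 0.000826 / 0.394 = 0.00209645 g/m
Denier = (g/m) * 9000 = 0.00209645 * 9000 = 18.87

18.87


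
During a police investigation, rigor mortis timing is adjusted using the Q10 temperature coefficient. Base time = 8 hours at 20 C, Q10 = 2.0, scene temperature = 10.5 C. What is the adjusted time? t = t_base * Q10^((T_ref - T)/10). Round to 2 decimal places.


Rigor mortis time adjustment:
Exponent = (T_ref - T_actual) / 10 = (20 - 10.5) / 10 = 0.95
Q10 factor = 2.0^0.95 = 1.93187
t_adjusted = 8 * 1.93187 = 15.45 hours

15.45


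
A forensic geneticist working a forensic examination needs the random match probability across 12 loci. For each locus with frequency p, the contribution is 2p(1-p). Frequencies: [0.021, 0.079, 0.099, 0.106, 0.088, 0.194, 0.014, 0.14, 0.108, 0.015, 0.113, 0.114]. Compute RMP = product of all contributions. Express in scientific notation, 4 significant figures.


Computing RMP for 12 loci:
Locus 1: 2 * 0.021 * 0.979 = 0.041118
Locus 2: 2 * 0.079 * 0.921 = 0.145518
Locus 3: 2 * 0.099 * 0.901 = 0.178398
Locus 4: 2 * 0.106 * 0.894 = 0.189528
Locus 5: 2 * 0.088 * 0.912 = 0.160512
Locus 6: 2 * 0.194 * 0.806 = 0.312728
Locus 7: 2 * 0.014 * 0.986 = 0.027608
Locus 8: 2 * 0.14 * 0.86 = 0.2408
Locus 9: 2 * 0.108 * 0.892 = 0.192672
Locus 10: 2 * 0.015 * 0.985 = 0.02955
Locus 11: 2 * 0.113 * 0.887 = 0.200462
Locus 12: 2 * 0.114 * 0.886 = 0.202008
RMP = 1.557e-11

1.557e-11


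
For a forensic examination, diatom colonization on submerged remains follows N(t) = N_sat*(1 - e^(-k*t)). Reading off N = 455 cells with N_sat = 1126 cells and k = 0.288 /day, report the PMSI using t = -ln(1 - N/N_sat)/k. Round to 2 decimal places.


PMSI from diatom colonization curve:
N / N_sat = 455 / 1126 = 0.404085
1 - N/N_sat = 0.595915
ln(1 - N/N_sat) = -0.517657
t = -ln(1 - N/N_sat) / k = -(-0.517657) / 0.288 = 1.80 days

1.80
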